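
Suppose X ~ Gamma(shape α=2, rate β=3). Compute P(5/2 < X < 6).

P(5/2 < X < 6) = ∫_{5/2}^{6} f(x) dx
where f(x) = 9 x e^{- 3 x}
= - \frac{19}{e^{18}} + \frac{17}{2 e^{\frac{15}{2}}}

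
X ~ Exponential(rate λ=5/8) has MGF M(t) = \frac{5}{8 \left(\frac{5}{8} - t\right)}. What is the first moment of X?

To find E[X], compute M^(1)(0):
M^(1)(t) = \frac{5}{8 \left(\frac{5}{8} - t\right)^{2}}
M^(1)(0) = \frac{8}{5}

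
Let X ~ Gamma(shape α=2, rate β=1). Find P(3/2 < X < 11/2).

P(3/2 < X < 11/2) = ∫_{3/2}^{11/2} f(x) dx
where f(x) = x e^{- x}
= \frac{-13 + 5 e^{4}}{2 e^{\frac{11}{2}}}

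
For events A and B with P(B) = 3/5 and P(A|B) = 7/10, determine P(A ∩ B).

By definition, P(A|B) = P(A ∩ B) / P(B)
So P(A ∩ B) = P(A|B) × P(B)
= 7/10 × 3/5
= 21/50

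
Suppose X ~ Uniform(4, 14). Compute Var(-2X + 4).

For X ~ Uniform(4, 14):
Var(X) = \frac{25}{3}
Var(-2X + 4) = (-2)² × Var(X) = 4 × \frac{25}{3} = \frac{100}{3}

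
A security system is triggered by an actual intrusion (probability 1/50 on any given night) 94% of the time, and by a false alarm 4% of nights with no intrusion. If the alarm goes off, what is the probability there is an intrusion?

Let D = the rare event, + = positive/flagged.
P(D) = 1/50
P(+|D) = 94/100 = 47/50
P(+|D') = 4/100 = 1/25
P(+) = P(+|D)P(D) + P(+|D')P(D')
     = \frac{47}{50} × \frac{1}{50} + \frac{1}{25} × \frac{49}{50}
     = \frac{29}{500}
P(D|+) = P(+|D)P(D)/P(+) = \frac{47}{145}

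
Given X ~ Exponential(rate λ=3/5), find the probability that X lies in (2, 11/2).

P(2 < X < 11/2) = ∫_{2}^{11/2} f(x) dx
where f(x) = \frac{3 e^{- \frac{3 x}{5}}}{5}
= - \frac{1}{e^{\frac{33}{10}}} + e^{- \frac{6}{5}}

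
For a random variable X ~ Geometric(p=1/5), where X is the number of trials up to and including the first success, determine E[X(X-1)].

E[X(X-1)] = E[X² - X] = E[X²] - E[X]
E[X] = 5
E[X²] = Var(X) + (E[X])² = 20 + (5)² = 45
E[X(X-1)] = 45 - 5 = 40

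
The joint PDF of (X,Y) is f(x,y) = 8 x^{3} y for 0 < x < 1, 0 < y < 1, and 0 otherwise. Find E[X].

E[X] = ∫_0^1 ∫_0^1 x × f(x,y) dy dx
= ∫_0^1 ∫_0^1 x × (8 x^{3} y) dy dx
= \frac{4}{5}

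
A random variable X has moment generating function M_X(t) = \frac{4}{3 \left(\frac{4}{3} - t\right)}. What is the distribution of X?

The MGF M(t) = \frac{4}{3 \left(\frac{4}{3} - t\right)} is the standard form for the Exponential distribution.
Comparing with the known MGF formula identifies: Exponential(rate λ=4/3)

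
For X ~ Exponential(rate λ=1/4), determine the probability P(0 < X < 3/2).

P(0 < X < 3/2) = ∫_{0}^{3/2} f(x) dx
where f(x) = \frac{e^{- \frac{x}{4}}}{4}
= 1 - e^{- \frac{3}{8}}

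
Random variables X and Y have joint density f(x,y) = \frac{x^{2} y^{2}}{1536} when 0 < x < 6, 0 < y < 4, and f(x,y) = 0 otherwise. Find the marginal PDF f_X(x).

f_X(x) = ∫_0^4 f(x,y) dy
= ∫_0^4 \frac{x^{2} y^{2}}{1536} dy
= \frac{x^{2}}{72} for 0 < x < 6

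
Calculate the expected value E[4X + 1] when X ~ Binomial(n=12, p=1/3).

For X ~ Binomial(n=12, p=1/3):
E[X] = 4
E[4X + 1] = 4 × E[X] + 1 = 17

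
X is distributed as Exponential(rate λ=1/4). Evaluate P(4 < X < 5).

P(4 < X < 5) = ∫_{4}^{5} f(x) dx
where f(x) = \frac{e^{- \frac{x}{4}}}{4}
= - \frac{1}{e^{\frac{5}{4}}} + e^{-1}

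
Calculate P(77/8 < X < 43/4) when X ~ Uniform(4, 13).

P(77/8 < X < 43/4) = ∫_{77/8}^{43/4} f(x) dx
where f(x) = \frac{1}{9}
= \frac{1}{8}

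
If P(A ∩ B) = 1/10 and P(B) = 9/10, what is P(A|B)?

P(A|B) = P(A ∩ B) / P(B)
= (1/10) / (9/10)
= 1/9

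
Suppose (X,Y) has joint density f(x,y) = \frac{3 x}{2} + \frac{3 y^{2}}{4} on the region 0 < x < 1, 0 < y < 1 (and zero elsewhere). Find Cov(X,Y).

E[XY] = ∫∫ xy × f(x,y) dx dy = \frac{11}{32}
E[X] = \frac{5}{8}
E[Y] = \frac{9}{16}
Cov(X,Y) = E[XY] - E[X]E[Y] = - \frac{1}{128}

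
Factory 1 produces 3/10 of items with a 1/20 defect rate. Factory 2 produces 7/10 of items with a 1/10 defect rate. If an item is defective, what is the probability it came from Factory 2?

Using Bayes' theorem:
P(F1) = 3/10, P(D|F1) = 1/20
P(F2) = 7/10, P(D|F2) = 1/10
P(D) = P(D|F1)P(F1) + P(D|F2)P(F2)
     = \frac{17}{200}
P(F2|D) = P(D|F2)P(F2) / P(D)
= \frac{14}{17}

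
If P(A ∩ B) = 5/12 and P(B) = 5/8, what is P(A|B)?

P(A|B) = P(A ∩ B) / P(B)
= (5/12) / (5/8)
= 2/3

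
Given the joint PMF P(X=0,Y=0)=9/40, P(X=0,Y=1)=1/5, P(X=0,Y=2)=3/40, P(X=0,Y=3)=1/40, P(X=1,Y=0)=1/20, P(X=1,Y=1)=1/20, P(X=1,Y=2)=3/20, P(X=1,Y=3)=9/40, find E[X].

First find marginal of X:
P(X=0) = 21/40
P(X=1) = 19/40
E[X] = 0 × 21/40 + 1 × 19/40 = 19/40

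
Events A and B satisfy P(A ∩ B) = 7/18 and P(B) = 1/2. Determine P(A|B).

P(A|B) = P(A ∩ B) / P(B)
= (7/18) / (1/2)
= 7/9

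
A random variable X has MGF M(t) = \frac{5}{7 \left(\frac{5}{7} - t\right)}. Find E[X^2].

To find E[X^2], compute M^(2)(0):
M^(1)(t) = \frac{5}{7 \left(\frac{5}{7} - t\right)^{2}}
M^(2)(t) = \frac{10}{7 \left(\frac{5}{7} - t\right)^{3}}
M^(2)(0) = \frac{98}{25}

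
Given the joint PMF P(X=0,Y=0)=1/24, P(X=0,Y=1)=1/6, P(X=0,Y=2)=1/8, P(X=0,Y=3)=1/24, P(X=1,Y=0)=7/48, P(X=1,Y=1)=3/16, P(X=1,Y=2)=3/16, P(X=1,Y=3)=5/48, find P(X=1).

P(X=1) = P(X=1,Y=0) + P(X=1,Y=1) + P(X=1,Y=2) + P(X=1,Y=3)
= 7/48 + 3/16 + 3/16 + 5/48
= 5/8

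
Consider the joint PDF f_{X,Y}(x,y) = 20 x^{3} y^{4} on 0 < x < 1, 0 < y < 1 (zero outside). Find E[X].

E[X] = ∫_0^1 ∫_0^1 x × f(x,y) dy dx
= ∫_0^1 ∫_0^1 x × (20 x^{3} y^{4}) dy dx
= \frac{4}{5}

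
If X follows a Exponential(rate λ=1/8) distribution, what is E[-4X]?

For X ~ Exponential(rate λ=1/8):
E[X] = 8
E[-4X] = -4 × E[X] + 0 = -32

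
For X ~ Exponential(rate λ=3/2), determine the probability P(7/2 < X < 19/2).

P(7/2 < X < 19/2) = ∫_{7/2}^{19/2} f(x) dx
where f(x) = \frac{3 e^{- \frac{3 x}{2}}}{2}
= - \frac{1 - e^{9}}{e^{\frac{57}{4}}}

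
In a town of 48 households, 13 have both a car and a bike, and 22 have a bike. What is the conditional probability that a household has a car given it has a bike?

P(A ∩ B) = 13/48
P(B) = 22/48 = 11/24
P(A|B) = P(A ∩ B) / P(B) = (13/48) / (11/24) = 13/22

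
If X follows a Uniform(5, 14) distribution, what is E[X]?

For X ~ Uniform(5, 14), the expected value is:
E[X] = \frac{19}{2}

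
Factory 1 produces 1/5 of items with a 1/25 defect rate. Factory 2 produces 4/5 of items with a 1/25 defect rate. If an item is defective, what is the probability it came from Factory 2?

Using Bayes' theorem:
P(F1) = 1/5, P(D|F1) = 1/25
P(F2) = 4/5, P(D|F2) = 1/25
P(D) = P(D|F1)P(F1) + P(D|F2)P(F2)
     = \frac{1}{25}
P(F2|D) = P(D|F2)P(F2) / P(D)
= \frac{4}{5}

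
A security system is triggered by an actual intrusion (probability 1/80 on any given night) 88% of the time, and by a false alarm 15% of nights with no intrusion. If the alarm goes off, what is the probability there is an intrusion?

Let D = the rare event, + = positive/flagged.
P(D) = 1/80
P(+|D) = 88/100 = 22/25
P(+|D') = 15/100 = 3/20
P(+) = P(+|D)P(D) + P(+|D')P(D')
     = \frac{22}{25} × \frac{1}{80} + \frac{3}{20} × \frac{79}{80}
     = \frac{1273}{8000}
P(D|+) = P(+|D)P(D)/P(+) = \frac{88}{1273}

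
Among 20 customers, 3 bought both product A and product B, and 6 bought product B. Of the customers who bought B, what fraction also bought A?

P(A ∩ B) = 3/20
P(B) = 6/20 = 3/10
P(A|B) = P(A ∩ B) / P(B) = (3/20) / (3/10) = 1/2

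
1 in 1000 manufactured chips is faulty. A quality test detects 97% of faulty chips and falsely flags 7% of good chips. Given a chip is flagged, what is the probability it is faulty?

Let D = the rare event, + = positive/flagged.
P(D) = 1/1000
P(+|D) = 97/100
P(+|D') = 7/100
P(+) = P(+|D)P(D) + P(+|D')P(D')
     = \frac{97}{100} × \frac{1}{1000} + \frac{7}{100} × \frac{999}{1000}
     = \frac{709}{10000}
P(D|+) = P(+|D)P(D)/P(+) = \frac{97}{7090}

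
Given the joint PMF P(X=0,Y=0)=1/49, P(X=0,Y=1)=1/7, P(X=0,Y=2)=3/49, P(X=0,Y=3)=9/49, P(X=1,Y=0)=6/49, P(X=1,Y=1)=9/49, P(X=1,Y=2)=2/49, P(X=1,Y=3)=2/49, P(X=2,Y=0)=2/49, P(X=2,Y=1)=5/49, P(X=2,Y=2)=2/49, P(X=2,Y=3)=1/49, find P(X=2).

P(X=2) = P(X=2,Y=0) + P(X=2,Y=1) + P(X=2,Y=2) + P(X=2,Y=3)
= 2/49 + 5/49 + 2/49 + 1/49
= 10/49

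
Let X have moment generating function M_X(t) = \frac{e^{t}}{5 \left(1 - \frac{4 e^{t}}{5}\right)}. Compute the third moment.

To find E[X^3], compute M^(3)(0):
M^(1)(t) = \frac{e^{t}}{5 \left(1 - \frac{4 e^{t}}{5}\right)} + \frac{4 e^{2 t}}{25 \left(1 - \frac{4 e^{t}}{5}\right)^{2}}
M^(2)(t) = \frac{e^{t}}{5 \left(1 - \frac{4 e^{t}}{5}\right)} + \frac{12 e^{2 t}}{25 \left(1 - \frac{4 e^{t}}{5}\right)^{2}} + \frac{32 e^{3 t}}{125 \left(1 - \frac{4 e^{t}}{5}\right)^{3}}
M^(3)(t) = \frac{e^{t}}{5 \left(1 - \frac{4 e^{t}}{5}\right)} + \frac{28 e^{2 t}}{25 \left(1 - \frac{4 e^{t}}{5}\right)^{2}} + \frac{192 e^{3 t}}{125 \left(1 - \frac{4 e^{t}}{5}\right)^{3}} + \frac{384 e^{4 t}}{625 \left(1 - \frac{4 e^{t}}{5}\right)^{4}}
M^(3)(0) = 605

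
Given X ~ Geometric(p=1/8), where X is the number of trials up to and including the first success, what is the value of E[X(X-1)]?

E[X(X-1)] = E[X² - X] = E[X²] - E[X]
E[X] = 8
E[X²] = Var(X) + (E[X])² = 56 + (8)² = 120
E[X(X-1)] = 120 - 8 = 112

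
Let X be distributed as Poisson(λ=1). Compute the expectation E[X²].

Using the identity E[X²] = Var(X) + (E[X])²:
E[X] = 1
Var(X) = 1
E[X²] = 1 + (1)²
= 2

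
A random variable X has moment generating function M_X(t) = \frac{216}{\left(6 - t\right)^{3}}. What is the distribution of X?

The MGF M(t) = \frac{216}{\left(6 - t\right)^{3}} is the standard form for the Gamma distribution.
Comparing with the known MGF formula identifies: Gamma(shape α=3, rate β=6)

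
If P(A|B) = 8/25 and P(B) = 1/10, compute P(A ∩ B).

By definition, P(A|B) = P(A ∩ B) / P(B)
So P(A ∩ B) = P(A|B) × P(B)
= 8/25 × 1/10
= 4/125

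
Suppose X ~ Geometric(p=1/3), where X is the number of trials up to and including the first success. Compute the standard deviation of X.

For X ~ Geometric(p=1/3), where X is the number of trials up to and including the first success:
Var(X) = 6
SD(X) = √(Var(X)) = √(6) = \sqrt{6}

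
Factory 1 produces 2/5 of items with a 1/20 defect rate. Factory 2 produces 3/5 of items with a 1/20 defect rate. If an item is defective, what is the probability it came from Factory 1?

Using Bayes' theorem:
P(F1) = 2/5, P(D|F1) = 1/20
P(F2) = 3/5, P(D|F2) = 1/20
P(D) = P(D|F1)P(F1) + P(D|F2)P(F2)
     = \frac{1}{20}
P(F1|D) = P(D|F1)P(F1) / P(D)
= \frac{2}{5}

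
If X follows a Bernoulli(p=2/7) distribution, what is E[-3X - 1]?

For X ~ Bernoulli(p=2/7):
E[X] = \frac{2}{7}
E[-3X - 1] = -3 × E[X] - 1 = - \frac{13}{7}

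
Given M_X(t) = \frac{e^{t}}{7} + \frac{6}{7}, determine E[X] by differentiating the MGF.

To find E[X], compute M^(1)(0):
M^(1)(t) = \frac{e^{t}}{7}
M^(1)(0) = \frac{1}{7}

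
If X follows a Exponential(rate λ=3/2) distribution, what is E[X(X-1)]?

E[X(X-1)] = E[X² - X] = E[X²] - E[X]
E[X] = \frac{2}{3}
E[X²] = Var(X) + (E[X])² = \frac{4}{9} + (\frac{2}{3})² = \frac{8}{9}
E[X(X-1)] = \frac{8}{9} - \frac{2}{3} = \frac{2}{9}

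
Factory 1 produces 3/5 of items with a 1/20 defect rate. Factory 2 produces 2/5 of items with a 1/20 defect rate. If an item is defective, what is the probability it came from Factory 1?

Using Bayes' theorem:
P(F1) = 3/5, P(D|F1) = 1/20
P(F2) = 2/5, P(D|F2) = 1/20
P(D) = P(D|F1)P(F1) + P(D|F2)P(F2)
     = \frac{1}{20}
P(F1|D) = P(D|F1)P(F1) / P(D)
= \frac{3}{5}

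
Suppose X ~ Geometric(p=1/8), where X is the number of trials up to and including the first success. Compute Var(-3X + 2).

For X ~ Geometric(p=1/8), where X is the number of trials up to and including the first success:
Var(X) = 56
Var(-3X + 2) = (-3)² × Var(X) = 9 × 56 = 504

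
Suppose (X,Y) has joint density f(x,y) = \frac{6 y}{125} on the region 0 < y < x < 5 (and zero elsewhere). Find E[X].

f_X(x) = ∫_0^x \frac{6 y}{125} dy = \frac{3 x^{2}}{125}
E[X] = ∫_0^5 x × (\frac{3 x^{2}}{125}) dx = \frac{15}{4}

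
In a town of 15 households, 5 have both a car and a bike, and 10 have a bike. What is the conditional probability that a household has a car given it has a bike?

P(A ∩ B) = 5/15 = 1/3
P(B) = 10/15 = 2/3
P(A|B) = P(A ∩ B) / P(B) = (1/3) / (2/3) = 1/2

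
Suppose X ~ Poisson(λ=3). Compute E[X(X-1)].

E[X(X-1)] = E[X² - X] = E[X²] - E[X]
E[X] = 3
E[X²] = Var(X) + (E[X])² = 3 + (3)² = 12
E[X(X-1)] = 12 - 3 = 9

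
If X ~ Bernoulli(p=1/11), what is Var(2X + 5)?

For X ~ Bernoulli(p=1/11):
Var(X) = \frac{10}{121}
Var(2X + 5) = (2)² × Var(X) = 4 × \frac{10}{121} = \frac{40}{121}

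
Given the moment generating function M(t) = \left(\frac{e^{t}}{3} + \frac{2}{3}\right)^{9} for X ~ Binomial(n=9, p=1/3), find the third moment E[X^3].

To find E[X^3], compute M^(3)(0):
M^(1)(t) = 3 \left(\frac{e^{t}}{3} + \frac{2}{3}\right)^{8} e^{t}
M^(2)(t) = 3 \left(\frac{e^{t}}{3} + \frac{2}{3}\right)^{8} e^{t} + 8 \left(\frac{e^{t}}{3} + \frac{2}{3}\right)^{7} e^{2 t}
M^(3)(t) = 3 \left(\frac{e^{t}}{3} + \frac{2}{3}\right)^{8} e^{t} + 24 \left(\frac{e^{t}}{3} + \frac{2}{3}\right)^{7} e^{2 t} + \frac{56 \left(\frac{e^{t}}{3} + \frac{2}{3}\right)^{6} e^{3 t}}{3}
M^(3)(0) = \frac{137}{3}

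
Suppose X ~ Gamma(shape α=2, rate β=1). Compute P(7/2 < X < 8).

P(7/2 < X < 8) = ∫_{7/2}^{8} f(x) dx
where f(x) = x e^{- x}
= - \frac{9}{e^{8}} + \frac{9}{2 e^{\frac{7}{2}}}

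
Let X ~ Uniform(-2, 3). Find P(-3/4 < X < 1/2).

P(-3/4 < X < 1/2) = ∫_{-3/4}^{1/2} f(x) dx
where f(x) = \frac{1}{5}
= \frac{1}{4}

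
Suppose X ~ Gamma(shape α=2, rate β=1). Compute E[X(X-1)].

E[X(X-1)] = E[X² - X] = E[X²] - E[X]
E[X] = 2
E[X²] = Var(X) + (E[X])² = 2 + (2)² = 6
E[X(X-1)] = 6 - 2 = 4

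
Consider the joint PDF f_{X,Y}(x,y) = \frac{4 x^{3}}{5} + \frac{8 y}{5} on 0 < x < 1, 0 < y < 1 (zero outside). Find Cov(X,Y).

E[XY] = ∫∫ xy × f(x,y) dx dy = \frac{26}{75}
E[X] = \frac{14}{25}
E[Y] = \frac{19}{30}
Cov(X,Y) = E[XY] - E[X]E[Y] = - \frac{1}{125}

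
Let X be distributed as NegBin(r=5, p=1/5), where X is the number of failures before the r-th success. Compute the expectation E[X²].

Using the identity E[X²] = Var(X) + (E[X])²:
E[X] = 20
Var(X) = 100
E[X²] = 100 + (20)²
= 500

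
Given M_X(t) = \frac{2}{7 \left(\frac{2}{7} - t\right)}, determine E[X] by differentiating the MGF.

To find E[X], compute M^(1)(0):
M^(1)(t) = \frac{2}{7 \left(\frac{2}{7} - t\right)^{2}}
M^(1)(0) = \frac{7}{2}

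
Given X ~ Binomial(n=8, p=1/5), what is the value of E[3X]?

For X ~ Binomial(n=8, p=1/5):
E[X] = \frac{8}{5}
E[3X] = 3 × E[X] + 0 = \frac{24}{5}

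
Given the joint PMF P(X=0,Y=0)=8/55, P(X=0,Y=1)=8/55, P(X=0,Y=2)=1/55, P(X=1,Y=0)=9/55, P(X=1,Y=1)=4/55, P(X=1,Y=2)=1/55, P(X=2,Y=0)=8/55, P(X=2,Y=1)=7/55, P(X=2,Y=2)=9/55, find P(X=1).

P(X=1) = P(X=1,Y=0) + P(X=1,Y=1) + P(X=1,Y=2)
= 9/55 + 4/55 + 1/55
= 14/55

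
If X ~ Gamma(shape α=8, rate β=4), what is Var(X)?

For X ~ Gamma(shape α=8, rate β=4):
Var(X) = \frac{1}{2}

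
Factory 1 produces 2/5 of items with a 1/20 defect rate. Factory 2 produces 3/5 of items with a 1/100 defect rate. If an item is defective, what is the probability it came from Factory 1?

Using Bayes' theorem:
P(F1) = 2/5, P(D|F1) = 1/20
P(F2) = 3/5, P(D|F2) = 1/100
P(D) = P(D|F1)P(F1) + P(D|F2)P(F2)
     = \frac{13}{500}
P(F1|D) = P(D|F1)P(F1) / P(D)
= \frac{10}{13}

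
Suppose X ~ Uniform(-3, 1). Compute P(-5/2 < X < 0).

P(-5/2 < X < 0) = ∫_{-5/2}^{0} f(x) dx
where f(x) = \frac{1}{4}
= \frac{5}{8}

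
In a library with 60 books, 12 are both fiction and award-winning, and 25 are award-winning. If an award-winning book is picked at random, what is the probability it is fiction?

P(A ∩ B) = 12/60 = 1/5
P(B) = 25/60 = 5/12
P(A|B) = P(A ∩ B) / P(B) = (1/5) / (5/12) = 12/25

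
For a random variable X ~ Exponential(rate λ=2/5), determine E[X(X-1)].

E[X(X-1)] = E[X² - X] = E[X²] - E[X]
E[X] = \frac{5}{2}
E[X²] = Var(X) + (E[X])² = \frac{25}{4} + (\frac{5}{2})² = \frac{25}{2}
E[X(X-1)] = \frac{25}{2} - \frac{5}{2} = 10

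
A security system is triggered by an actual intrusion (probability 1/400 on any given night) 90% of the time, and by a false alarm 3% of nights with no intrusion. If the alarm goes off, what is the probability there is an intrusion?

Let D = the rare event, + = positive/flagged.
P(D) = 1/400
P(+|D) = 90/100 = 9/10
P(+|D') = 3/100
P(+) = P(+|D)P(D) + P(+|D')P(D')
     = \frac{9}{10} × \frac{1}{400} + \frac{3}{100} × \frac{399}{400}
     = \frac{1287}{40000}
P(D|+) = P(+|D)P(D)/P(+) = \frac{10}{143}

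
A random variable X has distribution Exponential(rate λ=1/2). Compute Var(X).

For X ~ Exponential(rate λ=1/2):
Var(X) = 4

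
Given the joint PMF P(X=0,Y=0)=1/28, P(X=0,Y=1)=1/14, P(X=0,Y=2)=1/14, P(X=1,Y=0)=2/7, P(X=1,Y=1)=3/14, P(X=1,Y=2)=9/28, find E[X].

First find marginal of X:
P(X=0) = 5/28
P(X=1) = 23/28
E[X] = 0 × 5/28 + 1 × 23/28 = 23/28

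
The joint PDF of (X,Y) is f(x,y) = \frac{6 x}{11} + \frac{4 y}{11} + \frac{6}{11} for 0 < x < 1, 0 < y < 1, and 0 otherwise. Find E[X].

E[X] = ∫_0^1 ∫_0^1 x × f(x,y) dy dx
= ∫_0^1 ∫_0^1 x × (\frac{6 x}{11} + \frac{4 y}{11} + \frac{6}{11}) dy dx
= \frac{6}{11}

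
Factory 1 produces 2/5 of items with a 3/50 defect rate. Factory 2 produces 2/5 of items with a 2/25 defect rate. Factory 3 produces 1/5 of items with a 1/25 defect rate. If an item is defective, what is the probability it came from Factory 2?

Using Bayes' theorem:
P(F1) = 2/5, P(D|F1) = 3/50
P(F2) = 2/5, P(D|F2) = 2/25
P(F3) = 1/5, P(D|F3) = 1/25
P(D) = P(D|F1)P(F1) + P(D|F2)P(F2) + P(D|F3)P(F3)
     = \frac{8}{125}
P(F2|D) = P(D|F2)P(F2) / P(D)
= \frac{1}{2}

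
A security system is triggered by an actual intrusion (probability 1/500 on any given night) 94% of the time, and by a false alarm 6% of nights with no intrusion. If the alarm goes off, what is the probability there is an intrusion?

Let D = the rare event, + = positive/flagged.
P(D) = 1/500
P(+|D) = 94/100 = 47/50
P(+|D') = 6/100 = 3/50
P(+) = P(+|D)P(D) + P(+|D')P(D')
     = \frac{47}{50} × \frac{1}{500} + \frac{3}{50} × \frac{499}{500}
     = \frac{193}{3125}
P(D|+) = P(+|D)P(D)/P(+) = \frac{47}{1544}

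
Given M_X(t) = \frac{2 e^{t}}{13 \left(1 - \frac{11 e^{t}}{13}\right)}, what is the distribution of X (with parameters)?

The MGF M(t) = \frac{2 e^{t}}{13 \left(1 - \frac{11 e^{t}}{13}\right)} is the standard form for the Geometric distribution.
Comparing with the known MGF formula identifies: Geometric(p=2/13), X = trial number of first success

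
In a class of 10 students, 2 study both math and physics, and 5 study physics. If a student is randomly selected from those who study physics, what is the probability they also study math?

P(A ∩ B) = 2/10 = 1/5
P(B) = 5/10 = 1/2
P(A|B) = P(A ∩ B) / P(B) = (1/5) / (1/2) = 2/5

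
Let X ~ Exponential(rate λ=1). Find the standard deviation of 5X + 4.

For X ~ Exponential(rate λ=1):
Var(X) = 1
SD(X) = √(Var(X)) = √(1) = 1
SD(5X + 4) = |5| × SD(X) = 5 × 1 = 5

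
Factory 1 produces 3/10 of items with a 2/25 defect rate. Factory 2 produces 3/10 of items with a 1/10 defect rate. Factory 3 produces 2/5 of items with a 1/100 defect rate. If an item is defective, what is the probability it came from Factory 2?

Using Bayes' theorem:
P(F1) = 3/10, P(D|F1) = 2/25
P(F2) = 3/10, P(D|F2) = 1/10
P(F3) = 2/5, P(D|F3) = 1/100
P(D) = P(D|F1)P(F1) + P(D|F2)P(F2) + P(D|F3)P(F3)
     = \frac{29}{500}
P(F2|D) = P(D|F2)P(F2) / P(D)
= \frac{15}{29}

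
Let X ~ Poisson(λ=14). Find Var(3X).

For X ~ Poisson(λ=14):
Var(X) = 14
Var(3X) = (3)² × Var(X) = 9 × 14 = 126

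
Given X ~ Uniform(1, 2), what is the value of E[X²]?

Using the identity E[X²] = Var(X) + (E[X])²:
E[X] = \frac{3}{2}
Var(X) = \frac{1}{12}
E[X²] = \frac{1}{12} + (\frac{3}{2})²
= \frac{7}{3}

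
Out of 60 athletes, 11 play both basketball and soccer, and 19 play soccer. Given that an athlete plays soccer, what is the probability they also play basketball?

P(A ∩ B) = 11/60
P(B) = 19/60
P(A|B) = P(A ∩ B) / P(B) = (11/60) / (19/60) = 11/19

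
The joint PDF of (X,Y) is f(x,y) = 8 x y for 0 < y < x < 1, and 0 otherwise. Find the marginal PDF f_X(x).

f_X(x) = ∫_0^x 8 x y dy = 4 x^{3}
for 0 < x < 1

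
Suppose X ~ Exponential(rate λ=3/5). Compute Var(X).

For X ~ Exponential(rate λ=3/5):
Var(X) = \frac{25}{9}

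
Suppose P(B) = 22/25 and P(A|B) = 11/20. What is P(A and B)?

By definition, P(A|B) = P(A ∩ B) / P(B)
So P(A ∩ B) = P(A|B) × P(B)
= 11/20 × 22/25
= 121/250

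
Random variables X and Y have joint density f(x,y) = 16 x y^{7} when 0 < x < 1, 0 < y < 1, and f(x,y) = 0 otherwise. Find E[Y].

E[Y] = ∫_0^1 ∫_0^1 y × f(x,y) dx dy
= \frac{8}{9}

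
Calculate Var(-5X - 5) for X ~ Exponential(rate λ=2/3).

For X ~ Exponential(rate λ=2/3):
Var(X) = \frac{9}{4}
Var(-5X - 5) = (-5)² × Var(X) = 25 × \frac{9}{4} = \frac{225}{4}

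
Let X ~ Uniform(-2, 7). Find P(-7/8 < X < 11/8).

P(-7/8 < X < 11/8) = ∫_{-7/8}^{11/8} f(x) dx
where f(x) = \frac{1}{9}
= \frac{1}{4}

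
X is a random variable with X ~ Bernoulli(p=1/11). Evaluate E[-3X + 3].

For X ~ Bernoulli(p=1/11):
E[X] = \frac{1}{11}
E[-3X + 3] = -3 × E[X] + 3 = \frac{30}{11}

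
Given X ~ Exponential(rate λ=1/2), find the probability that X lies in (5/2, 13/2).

P(5/2 < X < 13/2) = ∫_{5/2}^{13/2} f(x) dx
where f(x) = \frac{e^{- \frac{x}{2}}}{2}
= - \frac{1 - e^{2}}{e^{\frac{13}{4}}}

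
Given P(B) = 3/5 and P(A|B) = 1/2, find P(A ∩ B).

By definition, P(A|B) = P(A ∩ B) / P(B)
So P(A ∩ B) = P(A|B) × P(B)
= 1/2 × 3/5
= 3/10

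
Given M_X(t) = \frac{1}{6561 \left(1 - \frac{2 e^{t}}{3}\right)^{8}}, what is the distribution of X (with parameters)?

The MGF M(t) = \frac{1}{6561 \left(1 - \frac{2 e^{t}}{3}\right)^{8}} is the standard form for the NegativeBinomial distribution.
Comparing with the known MGF formula identifies: NegBin(r=8, p=1/3), X = failures before r-th success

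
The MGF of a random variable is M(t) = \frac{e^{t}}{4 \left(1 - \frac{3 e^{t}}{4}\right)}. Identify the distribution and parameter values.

The MGF M(t) = \frac{e^{t}}{4 \left(1 - \frac{3 e^{t}}{4}\right)} is the standard form for the Geometric distribution.
Comparing with the known MGF formula identifies: Geometric(p=1/4), X = trial number of first success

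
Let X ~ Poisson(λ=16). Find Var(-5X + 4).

For X ~ Poisson(λ=16):
Var(X) = 16
Var(-5X + 4) = (-5)² × Var(X) = 25 × 16 = 400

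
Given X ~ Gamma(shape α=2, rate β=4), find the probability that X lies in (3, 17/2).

P(3 < X < 17/2) = ∫_{3}^{17/2} f(x) dx
where f(x) = 16 x e^{- 4 x}
= \frac{-35 + 13 e^{22}}{e^{34}}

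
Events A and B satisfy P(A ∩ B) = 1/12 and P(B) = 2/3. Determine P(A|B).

P(A|B) = P(A ∩ B) / P(B)
= (1/12) / (2/3)
= 1/8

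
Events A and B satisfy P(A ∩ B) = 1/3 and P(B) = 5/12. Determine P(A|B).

P(A|B) = P(A ∩ B) / P(B)
= (1/3) / (5/12)
= 4/5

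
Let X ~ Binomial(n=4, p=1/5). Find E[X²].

Using the identity E[X²] = Var(X) + (E[X])²:
E[X] = \frac{4}{5}
Var(X) = \frac{16}{25}
E[X²] = \frac{16}{25} + (\frac{4}{5})²
= \frac{32}{25}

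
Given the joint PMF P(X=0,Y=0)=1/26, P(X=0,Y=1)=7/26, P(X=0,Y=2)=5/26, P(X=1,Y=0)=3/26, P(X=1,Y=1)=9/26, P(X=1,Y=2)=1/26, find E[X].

First find marginal of X:
P(X=0) = 1/2
P(X=1) = 1/2
E[X] = 0 × 1/2 + 1 × 1/2 = 1/2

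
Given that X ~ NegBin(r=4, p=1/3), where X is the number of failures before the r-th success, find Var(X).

For X ~ NegBin(r=4, p=1/3), where X is the number of failures before the r-th success:
Var(X) = 24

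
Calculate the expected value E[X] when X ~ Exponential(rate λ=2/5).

For X ~ Exponential(rate λ=2/5), the expected value is:
E[X] = \frac{5}{2}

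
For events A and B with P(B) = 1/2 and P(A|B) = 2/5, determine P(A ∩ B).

By definition, P(A|B) = P(A ∩ B) / P(B)
So P(A ∩ B) = P(A|B) × P(B)
= 2/5 × 1/2
= 1/5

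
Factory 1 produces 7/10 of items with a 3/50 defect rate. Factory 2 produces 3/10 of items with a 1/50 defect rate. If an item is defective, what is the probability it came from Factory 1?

Using Bayes' theorem:
P(F1) = 7/10, P(D|F1) = 3/50
P(F2) = 3/10, P(D|F2) = 1/50
P(D) = P(D|F1)P(F1) + P(D|F2)P(F2)
     = \frac{6}{125}
P(F1|D) = P(D|F1)P(F1) / P(D)
= \frac{7}{8}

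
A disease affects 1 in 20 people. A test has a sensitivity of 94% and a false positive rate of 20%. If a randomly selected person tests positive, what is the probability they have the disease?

Let D = the rare event, + = positive/flagged.
P(D) = 1/20
P(+|D) = 94/100 = 47/50
P(+|D') = 20/100 = 1/5
P(+) = P(+|D)P(D) + P(+|D')P(D')
     = \frac{47}{50} × \frac{1}{20} + \frac{1}{5} × \frac{19}{20}
     = \frac{237}{1000}
P(D|+) = P(+|D)P(D)/P(+) = \frac{47}{237}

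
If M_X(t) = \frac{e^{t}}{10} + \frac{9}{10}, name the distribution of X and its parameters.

The MGF M(t) = \frac{e^{t}}{10} + \frac{9}{10} is the standard form for the Bernoulli distribution.
Comparing with the known MGF formula identifies: Bernoulli(p=1/10)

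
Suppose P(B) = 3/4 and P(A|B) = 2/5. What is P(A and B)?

By definition, P(A|B) = P(A ∩ B) / P(B)
So P(A ∩ B) = P(A|B) × P(B)
= 2/5 × 3/4
= 3/10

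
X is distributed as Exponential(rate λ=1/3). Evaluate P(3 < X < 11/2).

P(3 < X < 11/2) = ∫_{3}^{11/2} f(x) dx
where f(x) = \frac{e^{- \frac{x}{3}}}{3}
= - \frac{1}{e^{\frac{11}{6}}} + e^{-1}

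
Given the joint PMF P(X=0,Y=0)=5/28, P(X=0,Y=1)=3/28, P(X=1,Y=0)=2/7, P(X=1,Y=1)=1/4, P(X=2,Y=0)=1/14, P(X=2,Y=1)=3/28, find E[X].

First find marginal of X:
P(X=0) = 2/7
P(X=1) = 15/28
P(X=2) = 5/28
E[X] = 0 × 2/7 + 1 × 15/28 + 2 × 5/28 = 25/28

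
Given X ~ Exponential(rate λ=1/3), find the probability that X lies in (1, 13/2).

P(1 < X < 13/2) = ∫_{1}^{13/2} f(x) dx
where f(x) = \frac{e^{- \frac{x}{3}}}{3}
= - \frac{1}{e^{\frac{13}{6}}} + e^{- \frac{1}{3}}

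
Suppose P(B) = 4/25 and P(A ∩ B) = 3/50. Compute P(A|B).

P(A|B) = P(A ∩ B) / P(B)
= (3/50) / (4/25)
= 3/8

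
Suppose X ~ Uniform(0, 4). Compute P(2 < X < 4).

P(2 < X < 4) = ∫_{2}^{4} f(x) dx
where f(x) = \frac{1}{4}
= \frac{1}{2}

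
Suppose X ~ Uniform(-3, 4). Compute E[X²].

Using the identity E[X²] = Var(X) + (E[X])²:
E[X] = \frac{1}{2}
Var(X) = \frac{49}{12}
E[X²] = \frac{49}{12} + (\frac{1}{2})²
= \frac{13}{3}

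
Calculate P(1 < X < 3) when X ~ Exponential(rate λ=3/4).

P(1 < X < 3) = ∫_{1}^{3} f(x) dx
where f(x) = \frac{3 e^{- \frac{3 x}{4}}}{4}
= - \frac{1 - e^{\frac{3}{2}}}{e^{\frac{9}{4}}}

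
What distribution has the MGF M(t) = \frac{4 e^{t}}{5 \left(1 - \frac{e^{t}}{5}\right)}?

The MGF M(t) = \frac{4 e^{t}}{5 \left(1 - \frac{e^{t}}{5}\right)} is the standard form for the Geometric distribution.
Comparing with the known MGF formula identifies: Geometric(p=4/5), X = trial number of first success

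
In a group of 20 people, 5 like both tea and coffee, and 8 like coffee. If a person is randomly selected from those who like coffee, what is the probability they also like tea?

P(A ∩ B) = 5/20 = 1/4
P(B) = 8/20 = 2/5
P(A|B) = P(A ∩ B) / P(B) = (1/4) / (2/5) = 5/8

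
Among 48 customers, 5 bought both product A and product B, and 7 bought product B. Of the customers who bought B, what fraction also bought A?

P(A ∩ B) = 5/48
P(B) = 7/48
P(A|B) = P(A ∩ B) / P(B) = (5/48) / (7/48) = 5/7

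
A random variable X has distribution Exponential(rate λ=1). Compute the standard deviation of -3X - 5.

For X ~ Exponential(rate λ=1):
Var(X) = 1
SD(X) = √(Var(X)) = √(1) = 1
SD(-3X - 5) = |-3| × SD(X) = 3 × 1 = 3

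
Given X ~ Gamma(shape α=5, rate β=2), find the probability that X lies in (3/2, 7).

P(3/2 < X < 7) = ∫_{3/2}^{7} f(x) dx
where f(x) = \frac{4 x^{4} e^{- 2 x}}{3}
= \frac{-17368 + 131 e^{11}}{8 e^{14}}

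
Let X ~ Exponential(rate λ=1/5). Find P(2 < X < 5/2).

P(2 < X < 5/2) = ∫_{2}^{5/2} f(x) dx
where f(x) = \frac{e^{- \frac{x}{5}}}{5}
= - \frac{1}{e^{\frac{1}{2}}} + e^{- \frac{2}{5}}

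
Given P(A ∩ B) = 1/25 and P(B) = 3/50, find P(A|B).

P(A|B) = P(A ∩ B) / P(B)
= (1/25) / (3/50)
= 2/3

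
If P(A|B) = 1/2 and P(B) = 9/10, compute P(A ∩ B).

By definition, P(A|B) = P(A ∩ B) / P(B)
So P(A ∩ B) = P(A|B) × P(B)
= 1/2 × 9/10
= 9/20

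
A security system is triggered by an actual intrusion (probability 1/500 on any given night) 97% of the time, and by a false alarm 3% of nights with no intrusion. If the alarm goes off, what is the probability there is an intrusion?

Let D = the rare event, + = positive/flagged.
P(D) = 1/500
P(+|D) = 97/100
P(+|D') = 3/100
P(+) = P(+|D)P(D) + P(+|D')P(D')
     = \frac{97}{100} × \frac{1}{500} + \frac{3}{100} × \frac{499}{500}
     = \frac{797}{25000}
P(D|+) = P(+|D)P(D)/P(+) = \frac{97}{1594}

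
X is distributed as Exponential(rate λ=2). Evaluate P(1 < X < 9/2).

P(1 < X < 9/2) = ∫_{1}^{9/2} f(x) dx
where f(x) = 2 e^{- 2 x}
= - \frac{1 - e^{7}}{e^{9}}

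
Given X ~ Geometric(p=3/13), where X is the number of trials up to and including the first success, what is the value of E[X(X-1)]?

E[X(X-1)] = E[X² - X] = E[X²] - E[X]
E[X] = \frac{13}{3}
E[X²] = Var(X) + (E[X])² = \frac{130}{9} + (\frac{13}{3})² = \frac{299}{9}
E[X(X-1)] = \frac{299}{9} - \frac{13}{3} = \frac{260}{9}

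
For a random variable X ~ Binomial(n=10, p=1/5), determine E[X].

For X ~ Binomial(n=10, p=1/5), the expected value is:
E[X] = 2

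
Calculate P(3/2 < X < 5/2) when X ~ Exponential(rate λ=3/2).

P(3/2 < X < 5/2) = ∫_{3/2}^{5/2} f(x) dx
where f(x) = \frac{3 e^{- \frac{3 x}{2}}}{2}
= - \frac{1 - e^{\frac{3}{2}}}{e^{\frac{15}{4}}}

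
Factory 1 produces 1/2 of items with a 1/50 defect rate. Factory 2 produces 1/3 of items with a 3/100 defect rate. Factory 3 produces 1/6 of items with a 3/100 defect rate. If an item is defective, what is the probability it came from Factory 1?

Using Bayes' theorem:
P(F1) = 1/2, P(D|F1) = 1/50
P(F2) = 1/3, P(D|F2) = 3/100
P(F3) = 1/6, P(D|F3) = 3/100
P(D) = P(D|F1)P(F1) + P(D|F2)P(F2) + P(D|F3)P(F3)
     = \frac{1}{40}
P(F1|D) = P(D|F1)P(F1) / P(D)
= \frac{2}{5}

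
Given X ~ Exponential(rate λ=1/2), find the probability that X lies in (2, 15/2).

P(2 < X < 15/2) = ∫_{2}^{15/2} f(x) dx
where f(x) = \frac{e^{- \frac{x}{2}}}{2}
= - \frac{1}{e^{\frac{15}{4}}} + e^{-1}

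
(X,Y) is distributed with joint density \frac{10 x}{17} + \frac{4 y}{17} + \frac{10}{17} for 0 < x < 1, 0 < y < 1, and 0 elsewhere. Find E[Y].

E[Y] = ∫_0^1 ∫_0^1 y × f(x,y) dx dy
= \frac{53}{102}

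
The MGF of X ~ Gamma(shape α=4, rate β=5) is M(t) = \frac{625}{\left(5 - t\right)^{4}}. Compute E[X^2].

To find E[X^2], compute M^(2)(0):
M^(1)(t) = \frac{2500}{\left(5 - t\right)^{5}}
M^(2)(t) = \frac{12500}{\left(5 - t\right)^{6}}
M^(2)(0) = \frac{4}{5}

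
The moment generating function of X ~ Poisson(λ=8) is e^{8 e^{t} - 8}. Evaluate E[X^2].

To find E[X^2], compute M^(2)(0):
M^(1)(t) = 8 e^{t} e^{8 e^{t} - 8}
M^(2)(t) = 64 e^{2 t} e^{8 e^{t} - 8} + 8 e^{t} e^{8 e^{t} - 8}
M^(2)(0) = 72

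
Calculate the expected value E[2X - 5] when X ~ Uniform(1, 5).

For X ~ Uniform(1, 5):
E[X] = 3
E[2X - 5] = 2 × E[X] - 5 = 1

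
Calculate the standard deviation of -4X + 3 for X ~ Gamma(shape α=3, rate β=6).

For X ~ Gamma(shape α=3, rate β=6):
Var(X) = \frac{1}{12}
SD(X) = √(Var(X)) = √(\frac{1}{12}) = \frac{\sqrt{3}}{6}
SD(-4X + 3) = |-4| × SD(X) = 4 × \frac{\sqrt{3}}{6} = \frac{2 \sqrt{3}}{3}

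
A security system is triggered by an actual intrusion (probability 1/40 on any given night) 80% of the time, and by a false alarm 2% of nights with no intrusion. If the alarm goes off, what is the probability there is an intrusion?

Let D = the rare event, + = positive/flagged.
P(D) = 1/40
P(+|D) = 80/100 = 4/5
P(+|D') = 2/100 = 1/50
P(+) = P(+|D)P(D) + P(+|D')P(D')
     = \frac{4}{5} × \frac{1}{40} + \frac{1}{50} × \frac{39}{40}
     = \frac{79}{2000}
P(D|+) = P(+|D)P(D)/P(+) = \frac{40}{79}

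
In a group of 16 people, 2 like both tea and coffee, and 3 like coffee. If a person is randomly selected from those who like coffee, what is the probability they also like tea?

P(A ∩ B) = 2/16 = 1/8
P(B) = 3/16
P(A|B) = P(A ∩ B) / P(B) = (1/8) / (3/16) = 2/3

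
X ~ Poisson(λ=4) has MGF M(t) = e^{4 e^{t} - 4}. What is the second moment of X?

To find E[X^2], compute M^(2)(0):
M^(1)(t) = 4 e^{t} e^{4 e^{t} - 4}
M^(2)(t) = 16 e^{2 t} e^{4 e^{t} - 4} + 4 e^{t} e^{4 e^{t} - 4}
M^(2)(0) = 20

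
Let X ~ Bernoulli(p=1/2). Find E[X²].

Using the identity E[X²] = Var(X) + (E[X])²:
E[X] = \frac{1}{2}
Var(X) = \frac{1}{4}
E[X²] = \frac{1}{4} + (\frac{1}{2})²
= \frac{1}{2}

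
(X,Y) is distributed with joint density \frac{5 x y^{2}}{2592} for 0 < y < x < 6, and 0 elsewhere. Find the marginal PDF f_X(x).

f_X(x) = ∫_0^x \frac{5 x y^{2}}{2592} dy = \frac{5 x^{4}}{7776}
for 0 < x < 6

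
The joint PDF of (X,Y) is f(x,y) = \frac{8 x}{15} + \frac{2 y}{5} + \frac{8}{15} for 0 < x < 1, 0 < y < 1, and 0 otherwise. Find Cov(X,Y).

E[XY] = ∫∫ xy × f(x,y) dx dy = \frac{13}{45}
E[X] = \frac{49}{90}
E[Y] = \frac{8}{15}
Cov(X,Y) = E[XY] - E[X]E[Y] = - \frac{1}{675}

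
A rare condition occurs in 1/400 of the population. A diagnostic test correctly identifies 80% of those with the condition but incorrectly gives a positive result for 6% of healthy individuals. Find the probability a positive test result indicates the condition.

Let D = the rare event, + = positive/flagged.
P(D) = 1/400
P(+|D) = 80/100 = 4/5
P(+|D') = 6/100 = 3/50
P(+) = P(+|D)P(D) + P(+|D')P(D')
     = \frac{4}{5} × \frac{1}{400} + \frac{3}{50} × \frac{399}{400}
     = \frac{1237}{20000}
P(D|+) = P(+|D)P(D)/P(+) = \frac{40}{1237}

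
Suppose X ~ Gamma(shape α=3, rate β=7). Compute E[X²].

Using the identity E[X²] = Var(X) + (E[X])²:
E[X] = \frac{3}{7}
Var(X) = \frac{3}{49}
E[X²] = \frac{3}{49} + (\frac{3}{7})²
= \frac{12}{49}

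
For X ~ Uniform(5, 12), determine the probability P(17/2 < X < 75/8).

P(17/2 < X < 75/8) = ∫_{17/2}^{75/8} f(x) dx
where f(x) = \frac{1}{7}
= \frac{1}{8}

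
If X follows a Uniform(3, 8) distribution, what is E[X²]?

Using the identity E[X²] = Var(X) + (E[X])²:
E[X] = \frac{11}{2}
Var(X) = \frac{25}{12}
E[X²] = \frac{25}{12} + (\frac{11}{2})²
= \frac{97}{3}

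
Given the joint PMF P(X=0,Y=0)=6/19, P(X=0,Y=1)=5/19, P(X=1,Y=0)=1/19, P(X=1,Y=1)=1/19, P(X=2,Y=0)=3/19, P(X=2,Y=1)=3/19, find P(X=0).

P(X=0) = P(X=0,Y=0) + P(X=0,Y=1)
= 6/19 + 5/19
= 11/19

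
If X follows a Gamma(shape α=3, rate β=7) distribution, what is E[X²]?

Using the identity E[X²] = Var(X) + (E[X])²:
E[X] = \frac{3}{7}
Var(X) = \frac{3}{49}
E[X²] = \frac{3}{49} + (\frac{3}{7})²
= \frac{12}{49}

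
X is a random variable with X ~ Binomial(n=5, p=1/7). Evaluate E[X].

For X ~ Binomial(n=5, p=1/7), the expected value is:
E[X] = \frac{5}{7}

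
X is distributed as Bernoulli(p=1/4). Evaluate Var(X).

For X ~ Bernoulli(p=1/4):
Var(X) = \frac{3}{16}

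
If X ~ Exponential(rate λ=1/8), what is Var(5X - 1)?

For X ~ Exponential(rate λ=1/8):
Var(X) = 64
Var(5X - 1) = (5)² × Var(X) = 25 × 64 = 1600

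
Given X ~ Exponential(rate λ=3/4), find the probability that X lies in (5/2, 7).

P(5/2 < X < 7) = ∫_{5/2}^{7} f(x) dx
where f(x) = \frac{3 e^{- \frac{3 x}{4}}}{4}
= - \frac{1}{e^{\frac{21}{4}}} + e^{- \frac{15}{8}}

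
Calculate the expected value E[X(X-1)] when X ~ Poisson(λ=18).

E[X(X-1)] = E[X² - X] = E[X²] - E[X]
E[X] = 18
E[X²] = Var(X) + (E[X])² = 18 + (18)² = 342
E[X(X-1)] = 342 - 18 = 324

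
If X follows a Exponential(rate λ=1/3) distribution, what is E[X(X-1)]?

E[X(X-1)] = E[X² - X] = E[X²] - E[X]
E[X] = 3
E[X²] = Var(X) + (E[X])² = 9 + (3)² = 18
E[X(X-1)] = 18 - 3 = 15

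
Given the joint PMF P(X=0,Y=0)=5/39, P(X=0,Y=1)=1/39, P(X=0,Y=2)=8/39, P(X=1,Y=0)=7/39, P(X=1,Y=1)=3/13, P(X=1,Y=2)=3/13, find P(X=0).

P(X=0) = P(X=0,Y=0) + P(X=0,Y=1) + P(X=0,Y=2)
= 5/39 + 1/39 + 8/39
= 14/39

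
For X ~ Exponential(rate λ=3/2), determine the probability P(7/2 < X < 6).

P(7/2 < X < 6) = ∫_{7/2}^{6} f(x) dx
where f(x) = \frac{3 e^{- \frac{3 x}{2}}}{2}
= - \frac{1}{e^{9}} + e^{- \frac{21}{4}}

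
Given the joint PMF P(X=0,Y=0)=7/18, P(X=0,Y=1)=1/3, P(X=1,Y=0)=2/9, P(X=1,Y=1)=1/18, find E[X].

First find marginal of X:
P(X=0) = 13/18
P(X=1) = 5/18
E[X] = 0 × 13/18 + 1 × 5/18 = 5/18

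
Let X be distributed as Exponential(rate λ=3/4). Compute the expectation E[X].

For X ~ Exponential(rate λ=3/4), the expected value is:
E[X] = \frac{4}{3}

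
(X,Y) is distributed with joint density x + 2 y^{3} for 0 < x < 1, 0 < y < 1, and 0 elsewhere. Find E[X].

E[X] = ∫_0^1 ∫_0^1 x × f(x,y) dy dx
= ∫_0^1 ∫_0^1 x × (x + 2 y^{3}) dy dx
= \frac{7}{12}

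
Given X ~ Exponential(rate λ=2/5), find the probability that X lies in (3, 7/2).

P(3 < X < 7/2) = ∫_{3}^{7/2} f(x) dx
where f(x) = \frac{2 e^{- \frac{2 x}{5}}}{5}
= - \frac{1 - e^{\frac{1}{5}}}{e^{\frac{7}{5}}}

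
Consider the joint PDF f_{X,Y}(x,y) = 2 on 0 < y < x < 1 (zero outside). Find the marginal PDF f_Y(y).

f_Y(y) = ∫_y^1 2 dx = 2 - 2 y
for 0 < y < 1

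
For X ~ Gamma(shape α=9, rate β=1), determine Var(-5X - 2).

For X ~ Gamma(shape α=9, rate β=1):
Var(X) = 9
Var(-5X - 2) = (-5)² × Var(X) = 25 × 9 = 225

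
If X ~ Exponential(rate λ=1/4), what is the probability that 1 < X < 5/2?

P(1 < X < 5/2) = ∫_{1}^{5/2} f(x) dx
where f(x) = \frac{e^{- \frac{x}{4}}}{4}
= - \frac{1}{e^{\frac{5}{8}}} + e^{- \frac{1}{4}}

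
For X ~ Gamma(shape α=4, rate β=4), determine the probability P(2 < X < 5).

P(2 < X < 5) = ∫_{2}^{5} f(x) dx
where f(x) = \frac{128 x^{3} e^{- 4 x}}{3}
= \frac{-4663 + 379 e^{12}}{3 e^{20}}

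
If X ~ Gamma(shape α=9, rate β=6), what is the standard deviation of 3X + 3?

For X ~ Gamma(shape α=9, rate β=6):
Var(X) = \frac{1}{4}
SD(X) = √(Var(X)) = √(\frac{1}{4}) = \frac{1}{2}
SD(3X + 3) = |3| × SD(X) = 3 × \frac{1}{2} = \frac{3}{2}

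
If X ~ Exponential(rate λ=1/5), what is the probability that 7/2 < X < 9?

P(7/2 < X < 9) = ∫_{7/2}^{9} f(x) dx
where f(x) = \frac{e^{- \frac{x}{5}}}{5}
= - \frac{1}{e^{\frac{9}{5}}} + e^{- \frac{7}{10}}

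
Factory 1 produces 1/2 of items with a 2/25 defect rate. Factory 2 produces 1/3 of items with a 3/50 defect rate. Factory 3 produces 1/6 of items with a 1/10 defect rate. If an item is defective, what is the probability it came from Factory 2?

Using Bayes' theorem:
P(F1) = 1/2, P(D|F1) = 2/25
P(F2) = 1/3, P(D|F2) = 3/50
P(F3) = 1/6, P(D|F3) = 1/10
P(D) = P(D|F1)P(F1) + P(D|F2)P(F2) + P(D|F3)P(F3)
     = \frac{23}{300}
P(F2|D) = P(D|F2)P(F2) / P(D)
= \frac{6}{23}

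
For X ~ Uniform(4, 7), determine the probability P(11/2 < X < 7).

P(11/2 < X < 7) = ∫_{11/2}^{7} f(x) dx
where f(x) = \frac{1}{3}
= \frac{1}{2}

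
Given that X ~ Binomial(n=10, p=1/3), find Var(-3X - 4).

For X ~ Binomial(n=10, p=1/3):
Var(X) = \frac{20}{9}
Var(-3X - 4) = (-3)² × Var(X) = 9 × \frac{20}{9} = 20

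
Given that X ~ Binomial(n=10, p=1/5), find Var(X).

For X ~ Binomial(n=10, p=1/5):
Var(X) = \frac{8}{5}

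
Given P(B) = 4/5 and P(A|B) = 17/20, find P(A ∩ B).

By definition, P(A|B) = P(A ∩ B) / P(B)
So P(A ∩ B) = P(A|B) × P(B)
= 17/20 × 4/5
= 17/25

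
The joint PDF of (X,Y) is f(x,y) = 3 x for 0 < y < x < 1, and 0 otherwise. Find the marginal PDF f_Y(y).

f_Y(y) = ∫_y^1 3 x dx = \frac{3}{2} - \frac{3 y^{2}}{2}
for 0 < y < 1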